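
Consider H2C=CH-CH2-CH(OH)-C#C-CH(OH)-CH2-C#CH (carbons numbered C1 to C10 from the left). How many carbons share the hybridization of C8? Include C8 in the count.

4

C8 is sp3 (only σ bonds).
C1: sp2
C2: sp2
C3: sp3 ✓
C4: sp3 ✓
C5: sp
C6: sp
C7: sp3 ✓
C8: sp3 ✓
C9: sp
C10: sp
4 carbons are sp3.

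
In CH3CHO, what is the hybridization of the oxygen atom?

sp²

The oxygen atom (1 σ bond and 2 lone pairs, plus one π bond) has steric number 3: sp2.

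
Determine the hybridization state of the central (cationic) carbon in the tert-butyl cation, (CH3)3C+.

sp2

Three σ bonds and an empty p orbital; no lone pair → steric number 3 → sp2 and planar.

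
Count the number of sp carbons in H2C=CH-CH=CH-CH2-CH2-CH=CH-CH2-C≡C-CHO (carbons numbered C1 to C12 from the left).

C1: sp2
C2: sp2
C3: sp2
C4: sp2
C5: sp3
C6: sp3
C7: sp2
C8: sp2
C9: sp3
C10: sp ✓
C11: sp ✓
C12: sp2
C10, C11 → 2 sp carbons.

2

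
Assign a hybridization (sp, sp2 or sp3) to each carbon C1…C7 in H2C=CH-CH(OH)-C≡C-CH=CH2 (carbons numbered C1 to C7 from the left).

C1 sp2, C2 sp2, C3 sp3, C4 sp, C5 sp, C6 sp2, C7 sp2

C1 has 3 σ bonds, plus one π bond: steric number 3 → sp2.
C2: 3 σ bonds, plus one π bond — 3 electron domains, sp2.
C3: 4 σ bonds — 4 electron domains, sp3.
C4 (2 σ bonds, plus two π bonds) has steric number 2: sp.
C5: 2 σ bonds, plus two π bonds — 2 electron domains, sp.
C6: 3 σ bonds, plus one π bond; 3 regions of electron density → sp2.
C7 has 3 σ bonds, plus one π bond: steric number 3 → sp2.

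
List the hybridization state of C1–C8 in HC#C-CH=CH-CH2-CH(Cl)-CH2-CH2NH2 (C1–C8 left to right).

C1 (2 σ bonds, plus two π bonds) has steric number 2: sp.
C2 has 2 σ bonds, plus two π bonds: steric number 2 → sp.
C3 (3 σ bonds, plus one π bond) has steric number 3: sp2.
C4 has 3 σ bonds, plus one π bond: steric number 3 → sp2.
C5 — 4 σ bonds. Steric number 4, so sp3.
C6 is sp3: 4 σ bonds, 4 electron-density regions.
C7 — 4 σ bonds. Steric number 4, so sp3.
C8: 4 σ bonds; 4 regions of electron density → sp3.

C1 sp, C2 sp, C3 sp2, C4 sp2, C5 sp3, C6 sp3, C7 sp3, C8 sp3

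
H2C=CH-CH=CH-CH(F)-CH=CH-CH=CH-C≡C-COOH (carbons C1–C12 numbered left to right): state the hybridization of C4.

C4 has 3 σ bonds, plus one π bond: steric number 3 → sp2.

sp2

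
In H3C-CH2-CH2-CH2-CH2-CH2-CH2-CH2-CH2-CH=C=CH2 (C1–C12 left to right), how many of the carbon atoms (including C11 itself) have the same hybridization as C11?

C11 is sp (two π bonds).
C1: sp3
C2: sp3
C3: sp3
C4: sp3
C5: sp3
C6: sp3
C7: sp3
C8: sp3
C9: sp3
C10: sp2
C11: sp ✓
C12: sp2
1 carbon is sp.

1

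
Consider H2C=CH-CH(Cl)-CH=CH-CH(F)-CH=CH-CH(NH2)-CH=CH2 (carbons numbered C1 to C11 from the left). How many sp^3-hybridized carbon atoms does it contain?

C1: sp2
C2: sp2
C3: sp3 ✓
C4: sp2
C5: sp2
C6: sp3 ✓
C7: sp2
C8: sp2
C9: sp3 ✓
C10: sp2
C11: sp2
C3, C6, C9 → 3 sp3 carbons.

3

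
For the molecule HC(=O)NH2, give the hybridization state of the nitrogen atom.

sp²

Amide resonance delocalises the N lone pair; N is planar sp2.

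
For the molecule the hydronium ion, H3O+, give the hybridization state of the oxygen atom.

sp3

Three σ bonds + one lone pair = steric number 4 → sp3.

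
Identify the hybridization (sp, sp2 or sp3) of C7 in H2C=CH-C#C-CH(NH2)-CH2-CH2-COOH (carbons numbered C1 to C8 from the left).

C7: 4 σ bonds; 4 regions of electron density → sp3.

sp3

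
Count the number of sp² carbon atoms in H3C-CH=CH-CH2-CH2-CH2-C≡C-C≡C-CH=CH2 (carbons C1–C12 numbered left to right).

4

C1: sp3
C2: sp2 ✓
C3: sp2 ✓
C4: sp3
C5: sp3
C6: sp3
C7: sp
C8: sp
C9: sp
C10: sp
C11: sp2 ✓
C12: sp2 ✓
C2, C3, C11, C12 → 4 sp2 carbons.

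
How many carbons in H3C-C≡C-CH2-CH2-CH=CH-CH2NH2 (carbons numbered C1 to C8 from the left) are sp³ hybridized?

C1: sp3 ✓
C2: sp
C3: sp
C4: sp3 ✓
C5: sp3 ✓
C6: sp2
C7: sp2
C8: sp3 ✓
C1, C4, C5, C8 → 4 sp3 carbons.

4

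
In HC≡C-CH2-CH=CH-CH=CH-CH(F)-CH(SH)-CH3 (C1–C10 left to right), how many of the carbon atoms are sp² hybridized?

C1: sp
C2: sp
C3: sp3
C4: sp2 ✓
C5: sp2 ✓
C6: sp2 ✓
C7: sp2 ✓
C8: sp3
C9: sp3
C10: sp3
C4, C5, C6, C7 → 4 sp2 carbons.

4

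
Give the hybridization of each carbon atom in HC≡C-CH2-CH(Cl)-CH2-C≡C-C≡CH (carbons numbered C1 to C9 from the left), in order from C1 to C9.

C1 — 2 σ bonds, plus two π bonds. Steric number 2, so sp.
C2 is sp: 2 σ bonds, plus two π bonds, 2 electron-density regions.
C3: 4 σ bonds — 4 electron domains, sp3.
C4: 4 σ bonds — 4 electron domains, sp3.
C5 carries 4 σ bonds, giving a steric number of 4, so it is sp3.
C6: 2 σ bonds, plus two π bonds; 2 regions of electron density → sp.
C7: 2 σ bonds, plus two π bonds; 2 regions of electron density → sp.
C8: 2 σ bonds, plus two π bonds; 2 regions of electron density → sp.
C9 has 2 σ bonds, plus two π bonds: steric number 2 → sp.

C1 sp, C2 sp, C3 sp3, C4 sp3, C5 sp3, C6 sp, C7 sp, C8 sp, C9 sp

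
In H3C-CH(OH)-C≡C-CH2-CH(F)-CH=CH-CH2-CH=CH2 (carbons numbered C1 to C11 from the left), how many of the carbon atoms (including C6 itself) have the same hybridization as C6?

5

C6 is sp3 (only σ bonds).
C1: sp3 ✓
C2: sp3 ✓
C3: sp
C4: sp
C5: sp3 ✓
C6: sp3 ✓
C7: sp2
C8: sp2
C9: sp3 ✓
C10: sp2
C11: sp2
5 carbons are sp3.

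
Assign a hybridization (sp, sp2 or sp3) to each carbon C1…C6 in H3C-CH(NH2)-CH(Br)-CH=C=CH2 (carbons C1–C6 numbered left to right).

C1 — 4 σ bonds. Steric number 4, so sp3.
C2 (4 σ bonds) has steric number 4: sp3.
C3 has 4 σ bonds: steric number 4 → sp3.
C4 — 3 σ bonds, plus one π bond. Steric number 3, so sp2.
C5 (2 σ bonds, plus two π bonds) has steric number 2: sp.
C6 (3 σ bonds, plus one π bond) has steric number 3: sp2.

C1 sp3, C2 sp3, C3 sp3, C4 sp2, C5 sp, C6 sp2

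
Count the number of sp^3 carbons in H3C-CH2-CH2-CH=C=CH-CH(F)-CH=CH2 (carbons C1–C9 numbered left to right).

C1: sp3 ✓
C2: sp3 ✓
C3: sp3 ✓
C4: sp2
C5: sp
C6: sp2
C7: sp3 ✓
C8: sp2
C9: sp2
C1, C2, C3, C7 → 4 sp3 carbons.

4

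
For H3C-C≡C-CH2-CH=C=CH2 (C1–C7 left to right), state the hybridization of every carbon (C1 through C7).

C1 is sp3: 4 σ bonds, 4 electron-density regions.
C2 (2 σ bonds, plus two π bonds) has steric number 2: sp.
C3 carries 2 σ bonds, plus two π bonds, giving a steric number of 2, so it is sp.
C4: 4 σ bonds; 4 regions of electron density → sp3.
C5 (3 σ bonds, plus one π bond) has steric number 3: sp2.
C6: 2 σ bonds, plus two π bonds — 2 electron domains, sp.
C7 — 3 σ bonds, plus one π bond. Steric number 3, so sp2.

C1 sp3, C2 sp, C3 sp, C4 sp3, C5 sp2, C6 sp, C7 sp2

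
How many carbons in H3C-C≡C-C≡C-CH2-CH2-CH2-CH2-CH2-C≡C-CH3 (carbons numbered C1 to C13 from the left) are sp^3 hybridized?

C1: sp3 ✓
C2: sp
C3: sp
C4: sp
C5: sp
C6: sp3 ✓
C7: sp3 ✓
C8: sp3 ✓
C9: sp3 ✓
C10: sp3 ✓
C11: sp
C12: sp
C13: sp3 ✓
C1, C6, C7, C8, C9, C10, C13 → 7 sp3 carbons.

7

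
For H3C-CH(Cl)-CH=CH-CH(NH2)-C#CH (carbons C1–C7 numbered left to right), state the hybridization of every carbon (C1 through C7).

C1 sp3, C2 sp3, C3 sp2, C4 sp2, C5 sp3, C6 sp, C7 sp

C1 — 4 σ bonds. Steric number 4, so sp3.
C2 is sp3: 4 σ bonds, 4 electron-density regions.
C3 — 3 σ bonds, plus one π bond. Steric number 3, so sp2.
C4 carries 3 σ bonds, plus one π bond, giving a steric number of 3, so it is sp2.
C5: 4 σ bonds; 4 regions of electron density → sp3.
C6 — 2 σ bonds, plus two π bonds. Steric number 2, so sp.
C7 has 2 σ bonds, plus two π bonds: steric number 2 → sp.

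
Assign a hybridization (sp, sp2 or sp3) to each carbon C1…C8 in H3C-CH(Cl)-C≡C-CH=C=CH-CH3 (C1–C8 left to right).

C1: 4 σ bonds — 4 electron domains, sp3.
C2: 4 σ bonds — 4 electron domains, sp3.
C3 (2 σ bonds, plus two π bonds) has steric number 2: sp.
C4: 2 σ bonds, plus two π bonds — 2 electron domains, sp.
C5: 3 σ bonds, plus one π bond — 3 electron domains, sp2.
C6: 2 σ bonds, plus two π bonds — 2 electron domains, sp.
C7: 3 σ bonds, plus one π bond; 3 regions of electron density → sp2.
C8 (4 σ bonds) has steric number 4: sp3.

C1 sp3, C2 sp3, C3 sp, C4 sp, C5 sp2, C6 sp, C7 sp2, C8 sp3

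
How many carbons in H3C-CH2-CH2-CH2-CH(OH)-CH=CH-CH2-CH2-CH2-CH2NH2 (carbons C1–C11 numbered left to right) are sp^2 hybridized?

C1: sp3
C2: sp3
C3: sp3
C4: sp3
C5: sp3
C6: sp2 ✓
C7: sp2 ✓
C8: sp3
C9: sp3
C10: sp3
C11: sp3
C6, C7 → 2 sp2 carbons.

2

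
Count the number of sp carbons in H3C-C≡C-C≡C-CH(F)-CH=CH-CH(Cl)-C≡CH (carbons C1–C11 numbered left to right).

C1: sp3
C2: sp ✓
C3: sp ✓
C4: sp ✓
C5: sp ✓
C6: sp3
C7: sp2
C8: sp2
C9: sp3
C10: sp ✓
C11: sp ✓
C2, C3, C4, C5, C10, C11 → 6 sp carbons.

6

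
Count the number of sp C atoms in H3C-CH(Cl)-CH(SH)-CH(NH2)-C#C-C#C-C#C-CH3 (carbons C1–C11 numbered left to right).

6

C1: sp3
C2: sp3
C3: sp3
C4: sp3
C5: sp ✓
C6: sp ✓
C7: sp ✓
C8: sp ✓
C9: sp ✓
C10: sp ✓
C11: sp3
C5, C6, C7, C8, C9, C10 → 6 sp carbons.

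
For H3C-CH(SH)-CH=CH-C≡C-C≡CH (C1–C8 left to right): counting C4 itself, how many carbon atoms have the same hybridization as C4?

C4 is sp2 (one π bond).
C1: sp3
C2: sp3
C3: sp2 ✓
C4: sp2 ✓
C5: sp
C6: sp
C7: sp
C8: sp
2 carbons are sp2.

2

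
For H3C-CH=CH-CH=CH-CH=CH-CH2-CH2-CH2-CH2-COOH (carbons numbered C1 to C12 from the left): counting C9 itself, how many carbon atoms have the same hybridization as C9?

C9 is sp3 (only σ bonds).
C1: sp3 ✓
C2: sp2
C3: sp2
C4: sp2
C5: sp2
C6: sp2
C7: sp2
C8: sp3 ✓
C9: sp3 ✓
C10: sp3 ✓
C11: sp3 ✓
C12: sp2
5 carbons are sp3.

5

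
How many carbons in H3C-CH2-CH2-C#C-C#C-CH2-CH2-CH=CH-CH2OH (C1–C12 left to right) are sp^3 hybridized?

C1: sp3 ✓
C2: sp3 ✓
C3: sp3 ✓
C4: sp
C5: sp
C6: sp
C7: sp
C8: sp3 ✓
C9: sp3 ✓
C10: sp2
C11: sp2
C12: sp3 ✓
C1, C2, C3, C8, C9, C12 → 6 sp3 carbons.

6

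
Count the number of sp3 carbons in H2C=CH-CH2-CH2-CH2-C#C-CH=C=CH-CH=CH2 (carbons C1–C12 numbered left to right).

3

C1: sp2
C2: sp2
C3: sp3 ✓
C4: sp3 ✓
C5: sp3 ✓
C6: sp
C7: sp
C8: sp2
C9: sp
C10: sp2
C11: sp2
C12: sp2
C3, C4, C5 → 3 sp3 carbons.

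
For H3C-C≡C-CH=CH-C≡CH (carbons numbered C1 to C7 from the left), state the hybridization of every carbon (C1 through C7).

C1 sp3, C2 sp, C3 sp, C4 sp2, C5 sp2, C6 sp, C7 sp

C1 — 4 σ bonds. Steric number 4, so sp3.
C2 is sp: 2 σ bonds, plus two π bonds, 2 electron-density regions.
C3 — 2 σ bonds, plus two π bonds. Steric number 2, so sp.
C4: 3 σ bonds, plus one π bond — 3 electron domains, sp2.
C5 is sp2: 3 σ bonds, plus one π bond, 3 electron-density regions.
C6 (2 σ bonds, plus two π bonds) has steric number 2: sp.
C7: 2 σ bonds, plus two π bonds; 2 regions of electron density → sp.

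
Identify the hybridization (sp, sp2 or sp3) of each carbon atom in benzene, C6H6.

Every ring carbon has three σ bonds and contributes one p electron to the aromatic π system.

sp^2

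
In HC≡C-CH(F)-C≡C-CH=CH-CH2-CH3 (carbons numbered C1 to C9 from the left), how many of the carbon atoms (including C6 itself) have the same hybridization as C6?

C6 is sp2 (one π bond).
C1: sp
C2: sp
C3: sp3
C4: sp
C5: sp
C6: sp2 ✓
C7: sp2 ✓
C8: sp3
C9: sp3
2 carbons are sp2.

2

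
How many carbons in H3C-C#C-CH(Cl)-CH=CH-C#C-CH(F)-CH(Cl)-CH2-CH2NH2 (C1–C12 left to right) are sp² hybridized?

C1: sp3
C2: sp
C3: sp
C4: sp3
C5: sp2 ✓
C6: sp2 ✓
C7: sp
C8: sp
C9: sp3
C10: sp3
C11: sp3
C12: sp3
C5, C6 → 2 sp2 carbons.

2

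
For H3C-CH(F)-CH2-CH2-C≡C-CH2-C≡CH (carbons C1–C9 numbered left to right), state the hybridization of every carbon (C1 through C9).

C1: 4 σ bonds; 4 regions of electron density → sp3.
C2 — 4 σ bonds. Steric number 4, so sp3.
C3 has 4 σ bonds: steric number 4 → sp3.
C4 — 4 σ bonds. Steric number 4, so sp3.
C5 carries 2 σ bonds, plus two π bonds, giving a steric number of 2, so it is sp.
C6: 2 σ bonds, plus two π bonds; 2 regions of electron density → sp.
C7 — 4 σ bonds. Steric number 4, so sp3.
C8: 2 σ bonds, plus two π bonds — 2 electron domains, sp.
C9 — 2 σ bonds, plus two π bonds. Steric number 2, so sp.

C1 sp3, C2 sp3, C3 sp3, C4 sp3, C5 sp, C6 sp, C7 sp3, C8 sp, C9 sp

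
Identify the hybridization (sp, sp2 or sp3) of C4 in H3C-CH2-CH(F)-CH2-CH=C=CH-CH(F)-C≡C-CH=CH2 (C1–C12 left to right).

sp^3

C4 has 4 σ bonds: steric number 4 → sp3.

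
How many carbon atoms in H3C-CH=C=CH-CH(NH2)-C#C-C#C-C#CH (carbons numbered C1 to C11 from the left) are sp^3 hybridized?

C1: sp3 ✓
C2: sp2
C3: sp
C4: sp2
C5: sp3 ✓
C6: sp
C7: sp
C8: sp
C9: sp
C10: sp
C11: sp
C1, C5 → 2 sp3 carbons.

2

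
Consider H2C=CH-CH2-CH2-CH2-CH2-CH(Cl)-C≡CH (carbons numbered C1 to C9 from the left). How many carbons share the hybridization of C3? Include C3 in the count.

C3 is sp3 (only σ bonds).
C1: sp2
C2: sp2
C3: sp3 ✓
C4: sp3 ✓
C5: sp3 ✓
C6: sp3 ✓
C7: sp3 ✓
C8: sp
C9: sp
5 carbons are sp3.

5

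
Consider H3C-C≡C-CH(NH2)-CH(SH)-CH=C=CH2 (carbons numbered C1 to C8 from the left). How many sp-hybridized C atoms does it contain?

3

C1: sp3
C2: sp ✓
C3: sp ✓
C4: sp3
C5: sp3
C6: sp2
C7: sp ✓
C8: sp2
C2, C3, C7 → 3 sp carbons.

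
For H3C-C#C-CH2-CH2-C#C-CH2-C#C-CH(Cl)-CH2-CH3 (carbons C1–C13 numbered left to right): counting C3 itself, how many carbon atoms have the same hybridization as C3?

C3 is sp (two π bonds).
C1: sp3
C2: sp ✓
C3: sp ✓
C4: sp3
C5: sp3
C6: sp ✓
C7: sp ✓
C8: sp3
C9: sp ✓
C10: sp ✓
C11: sp3
C12: sp3
C13: sp3
6 carbons are sp.

6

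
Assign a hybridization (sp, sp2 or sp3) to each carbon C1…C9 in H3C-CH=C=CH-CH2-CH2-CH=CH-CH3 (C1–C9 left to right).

C1: 4 σ bonds — 4 electron domains, sp3.
C2: 3 σ bonds, plus one π bond — 3 electron domains, sp2.
C3: 2 σ bonds, plus two π bonds — 2 electron domains, sp.
C4 is sp2: 3 σ bonds, plus one π bond, 3 electron-density regions.
C5 has 4 σ bonds: steric number 4 → sp3.
C6: 4 σ bonds; 4 regions of electron density → sp3.
C7 carries 3 σ bonds, plus one π bond, giving a steric number of 3, so it is sp2.
C8 carries 3 σ bonds, plus one π bond, giving a steric number of 3, so it is sp2.
C9 — 4 σ bonds. Steric number 4, so sp3.

C1 sp3, C2 sp2, C3 sp, C4 sp2, C5 sp3, C6 sp3, C7 sp2, C8 sp2, C9 sp3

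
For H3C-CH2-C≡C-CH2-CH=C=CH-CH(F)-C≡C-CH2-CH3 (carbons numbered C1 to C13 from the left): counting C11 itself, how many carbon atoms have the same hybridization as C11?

C11 is sp (two π bonds).
C1: sp3
C2: sp3
C3: sp ✓
C4: sp ✓
C5: sp3
C6: sp2
C7: sp ✓
C8: sp2
C9: sp3
C10: sp ✓
C11: sp ✓
C12: sp3
C13: sp3
5 carbons are sp.

5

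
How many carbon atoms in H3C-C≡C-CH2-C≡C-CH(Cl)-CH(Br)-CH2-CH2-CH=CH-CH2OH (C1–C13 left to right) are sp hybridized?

4

C1: sp3
C2: sp ✓
C3: sp ✓
C4: sp3
C5: sp ✓
C6: sp ✓
C7: sp3
C8: sp3
C9: sp3
C10: sp3
C11: sp2
C12: sp2
C13: sp3
C2, C3, C5, C6 → 4 sp carbons.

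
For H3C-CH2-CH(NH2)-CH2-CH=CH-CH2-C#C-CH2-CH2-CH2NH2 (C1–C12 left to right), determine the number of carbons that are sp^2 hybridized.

C1: sp3
C2: sp3
C3: sp3
C4: sp3
C5: sp2 ✓
C6: sp2 ✓
C7: sp3
C8: sp
C9: sp
C10: sp3
C11: sp3
C12: sp3
C5, C6 → 2 sp2 carbons.

2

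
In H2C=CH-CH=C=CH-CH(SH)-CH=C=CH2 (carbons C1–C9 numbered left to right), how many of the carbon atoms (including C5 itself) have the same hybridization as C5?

C5 is sp2 (one π bond).
C1: sp2 ✓
C2: sp2 ✓
C3: sp2 ✓
C4: sp
C5: sp2 ✓
C6: sp3
C7: sp2 ✓
C8: sp
C9: sp2 ✓
6 carbons are sp2.

6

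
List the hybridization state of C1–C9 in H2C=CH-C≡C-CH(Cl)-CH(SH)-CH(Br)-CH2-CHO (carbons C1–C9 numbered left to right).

C1 sp2, C2 sp2, C3 sp, C4 sp, C5 sp3, C6 sp3, C7 sp3, C8 sp3, C9 sp2

C1 carries 3 σ bonds, plus one π bond, giving a steric number of 3, so it is sp2.
C2 has 3 σ bonds, plus one π bond: steric number 3 → sp2.
C3: 2 σ bonds, plus two π bonds; 2 regions of electron density → sp.
C4: 2 σ bonds, plus two π bonds; 2 regions of electron density → sp.
C5 is sp3: 4 σ bonds, 4 electron-density regions.
C6: 4 σ bonds; 4 regions of electron density → sp3.
C7 is sp3: 4 σ bonds, 4 electron-density regions.
C8 is sp3: 4 σ bonds, 4 electron-density regions.
C9 is sp2: 3 σ bonds, plus one π bond, 3 electron-density regions.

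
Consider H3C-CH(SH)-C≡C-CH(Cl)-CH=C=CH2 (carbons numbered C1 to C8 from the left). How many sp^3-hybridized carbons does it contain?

3

C1: sp3 ✓
C2: sp3 ✓
C3: sp
C4: sp
C5: sp3 ✓
C6: sp2
C7: sp
C8: sp2
C1, C2, C5 → 3 sp3 carbons.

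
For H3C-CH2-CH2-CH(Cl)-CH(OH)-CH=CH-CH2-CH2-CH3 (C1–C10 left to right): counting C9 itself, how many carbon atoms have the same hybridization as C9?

8

C9 is sp3 (only σ bonds).
C1: sp3 ✓
C2: sp3 ✓
C3: sp3 ✓
C4: sp3 ✓
C5: sp3 ✓
C6: sp2
C7: sp2
C8: sp3 ✓
C9: sp3 ✓
C10: sp3 ✓
8 carbons are sp3.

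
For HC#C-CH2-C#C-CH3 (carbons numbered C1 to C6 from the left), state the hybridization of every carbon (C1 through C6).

C1 sp, C2 sp, C3 sp3, C4 sp, C5 sp, C6 sp3

C1 has 2 σ bonds, plus two π bonds: steric number 2 → sp.
C2: 2 σ bonds, plus two π bonds — 2 electron domains, sp.
C3 carries 4 σ bonds, giving a steric number of 4, so it is sp3.
C4: 2 σ bonds, plus two π bonds — 2 electron domains, sp.
C5 has 2 σ bonds, plus two π bonds: steric number 2 → sp.
C6 carries 4 σ bonds, giving a steric number of 4, so it is sp3.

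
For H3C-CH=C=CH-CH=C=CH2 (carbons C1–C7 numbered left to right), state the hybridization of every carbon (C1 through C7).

C1 sp3, C2 sp2, C3 sp, C4 sp2, C5 sp2, C6 sp, C7 sp2

C1 (4 σ bonds) has steric number 4: sp3.
C2 — 3 σ bonds, plus one π bond. Steric number 3, so sp2.
C3 — 2 σ bonds, plus two π bonds. Steric number 2, so sp.
C4: 3 σ bonds, plus one π bond — 3 electron domains, sp2.
C5: 3 σ bonds, plus one π bond; 3 regions of electron density → sp2.
C6: 2 σ bonds, plus two π bonds — 2 electron domains, sp.
C7 is sp2: 3 σ bonds, plus one π bond, 3 electron-density regions.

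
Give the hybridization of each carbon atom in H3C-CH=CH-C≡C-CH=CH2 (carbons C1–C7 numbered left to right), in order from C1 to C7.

C1 is sp3: 4 σ bonds, 4 electron-density regions.
C2 is sp2: 3 σ bonds, plus one π bond, 3 electron-density regions.
C3 (3 σ bonds, plus one π bond) has steric number 3: sp2.
C4: 2 σ bonds, plus two π bonds — 2 electron domains, sp.
C5 carries 2 σ bonds, plus two π bonds, giving a steric number of 2, so it is sp.
C6 is sp2: 3 σ bonds, plus one π bond, 3 electron-density regions.
C7 is sp2: 3 σ bonds, plus one π bond, 3 electron-density regions.

C1 sp3, C2 sp2, C3 sp2, C4 sp, C5 sp, C6 sp2, C7 sp2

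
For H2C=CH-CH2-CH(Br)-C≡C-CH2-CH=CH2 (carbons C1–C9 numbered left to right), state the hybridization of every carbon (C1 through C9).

C1 has 3 σ bonds, plus one π bond: steric number 3 → sp2.
C2 has 3 σ bonds, plus one π bond: steric number 3 → sp2.
C3 (4 σ bonds) has steric number 4: sp3.
C4: 4 σ bonds; 4 regions of electron density → sp3.
C5 (2 σ bonds, plus two π bonds) has steric number 2: sp.
C6 carries 2 σ bonds, plus two π bonds, giving a steric number of 2, so it is sp.
C7: 4 σ bonds; 4 regions of electron density → sp3.
C8 has 3 σ bonds, plus one π bond: steric number 3 → sp2.
C9 carries 3 σ bonds, plus one π bond, giving a steric number of 3, so it is sp2.

C1 sp2, C2 sp2, C3 sp3, C4 sp3, C5 sp, C6 sp, C7 sp3, C8 sp2, C9 sp2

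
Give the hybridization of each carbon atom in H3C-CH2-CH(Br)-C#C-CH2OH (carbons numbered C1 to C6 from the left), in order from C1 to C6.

C1: 4 σ bonds — 4 electron domains, sp3.
C2 (4 σ bonds) has steric number 4: sp3.
C3: 4 σ bonds; 4 regions of electron density → sp3.
C4 — 2 σ bonds, plus two π bonds. Steric number 2, so sp.
C5 (2 σ bonds, plus two π bonds) has steric number 2: sp.
C6 (4 σ bonds) has steric number 4: sp3.

C1 sp3, C2 sp3, C3 sp3, C4 sp, C5 sp, C6 sp3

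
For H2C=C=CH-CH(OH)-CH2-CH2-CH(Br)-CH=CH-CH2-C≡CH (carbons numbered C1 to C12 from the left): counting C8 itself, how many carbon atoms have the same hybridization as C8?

4

C8 is sp2 (one π bond).
C1: sp2 ✓
C2: sp
C3: sp2 ✓
C4: sp3
C5: sp3
C6: sp3
C7: sp3
C8: sp2 ✓
C9: sp2 ✓
C10: sp3
C11: sp
C12: sp
4 carbons are sp2.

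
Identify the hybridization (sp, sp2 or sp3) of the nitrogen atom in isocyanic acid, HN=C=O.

The nitrogen atom: 2 σ bonds and 1 lone pair, plus one π bond; 3 regions of electron density → sp2.

sp2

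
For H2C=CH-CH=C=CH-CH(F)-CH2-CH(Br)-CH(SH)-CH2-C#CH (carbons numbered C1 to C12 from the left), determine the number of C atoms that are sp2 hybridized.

4

C1: sp2 ✓
C2: sp2 ✓
C3: sp2 ✓
C4: sp
C5: sp2 ✓
C6: sp3
C7: sp3
C8: sp3
C9: sp3
C10: sp3
C11: sp
C12: sp
C1, C2, C3, C5 → 4 sp2 carbons.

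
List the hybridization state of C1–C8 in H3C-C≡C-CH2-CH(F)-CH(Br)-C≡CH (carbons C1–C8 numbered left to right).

C1 sp3, C2 sp, C3 sp, C4 sp3, C5 sp3, C6 sp3, C7 sp, C8 sp

C1 (4 σ bonds) has steric number 4: sp3.
C2 — 2 σ bonds, plus two π bonds. Steric number 2, so sp.
C3 is sp: 2 σ bonds, plus two π bonds, 2 electron-density regions.
C4: 4 σ bonds — 4 electron domains, sp3.
C5 has 4 σ bonds: steric number 4 → sp3.
C6 carries 4 σ bonds, giving a steric number of 4, so it is sp3.
C7 is sp: 2 σ bonds, plus two π bonds, 2 electron-density regions.
C8 carries 2 σ bonds, plus two π bonds, giving a steric number of 2, so it is sp.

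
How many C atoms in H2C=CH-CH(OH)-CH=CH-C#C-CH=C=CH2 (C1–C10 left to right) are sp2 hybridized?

6

C1: sp2 ✓
C2: sp2 ✓
C3: sp3
C4: sp2 ✓
C5: sp2 ✓
C6: sp
C7: sp
C8: sp2 ✓
C9: sp
C10: sp2 ✓
C1, C2, C4, C5, C8, C10 → 6 sp2 carbons.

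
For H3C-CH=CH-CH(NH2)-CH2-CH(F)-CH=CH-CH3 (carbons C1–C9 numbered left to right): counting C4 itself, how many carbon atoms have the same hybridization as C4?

5

C4 is sp3 (only σ bonds).
C1: sp3 ✓
C2: sp2
C3: sp2
C4: sp3 ✓
C5: sp3 ✓
C6: sp3 ✓
C7: sp2
C8: sp2
C9: sp3 ✓
5 carbons are sp3.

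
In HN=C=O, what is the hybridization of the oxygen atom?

sp²

The oxygen atom: 1 σ bond and 2 lone pairs, plus one π bond — 3 electron domains, sp2.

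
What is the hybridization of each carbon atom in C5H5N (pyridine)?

Each carbon atom: 3 σ bonds, plus one π bond — 3 electron domains, sp2.

sp2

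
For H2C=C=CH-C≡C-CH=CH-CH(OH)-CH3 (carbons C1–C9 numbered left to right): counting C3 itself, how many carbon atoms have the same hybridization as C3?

4

C3 is sp2 (one π bond).
C1: sp2 ✓
C2: sp
C3: sp2 ✓
C4: sp
C5: sp
C6: sp2 ✓
C7: sp2 ✓
C8: sp3
C9: sp3
4 carbons are sp2.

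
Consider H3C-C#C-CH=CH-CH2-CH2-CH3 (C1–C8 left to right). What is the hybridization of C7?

C7 carries 4 σ bonds, giving a steric number of 4, so it is sp3.

sp3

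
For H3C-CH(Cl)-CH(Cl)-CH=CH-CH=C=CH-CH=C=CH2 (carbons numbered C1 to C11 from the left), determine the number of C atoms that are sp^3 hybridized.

C1: sp3 ✓
C2: sp3 ✓
C3: sp3 ✓
C4: sp2
C5: sp2
C6: sp2
C7: sp
C8: sp2
C9: sp2
C10: sp
C11: sp2
C1, C2, C3 → 3 sp3 carbons.

3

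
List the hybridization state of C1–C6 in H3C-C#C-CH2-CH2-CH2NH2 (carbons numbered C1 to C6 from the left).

C1 (4 σ bonds) has steric number 4: sp3.
C2 is sp: 2 σ bonds, plus two π bonds, 2 electron-density regions.
C3 (2 σ bonds, plus two π bonds) has steric number 2: sp.
C4 — 4 σ bonds. Steric number 4, so sp3.
C5 carries 4 σ bonds, giving a steric number of 4, so it is sp3.
C6 — 4 σ bonds. Steric number 4, so sp3.

C1 sp3, C2 sp, C3 sp, C4 sp3, C5 sp3, C6 sp3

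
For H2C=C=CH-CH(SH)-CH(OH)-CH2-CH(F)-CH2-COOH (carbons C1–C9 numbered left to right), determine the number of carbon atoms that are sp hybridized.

1

C1: sp2
C2: sp ✓
C3: sp2
C4: sp3
C5: sp3
C6: sp3
C7: sp3
C8: sp3
C9: sp2
C2 → 1 sp carbon.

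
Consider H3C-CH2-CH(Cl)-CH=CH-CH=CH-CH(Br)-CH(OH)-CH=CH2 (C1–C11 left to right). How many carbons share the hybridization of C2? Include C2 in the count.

5

C2 is sp3 (only σ bonds).
C1: sp3 ✓
C2: sp3 ✓
C3: sp3 ✓
C4: sp2
C5: sp2
C6: sp2
C7: sp2
C8: sp3 ✓
C9: sp3 ✓
C10: sp2
C11: sp2
5 carbons are sp3.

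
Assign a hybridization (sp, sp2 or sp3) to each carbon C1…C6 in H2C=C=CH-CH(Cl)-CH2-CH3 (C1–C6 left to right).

C1 sp2, C2 sp, C3 sp2, C4 sp3, C5 sp3, C6 sp3

C1: 3 σ bonds, plus one π bond; 3 regions of electron density → sp2.
C2 has 2 σ bonds, plus two π bonds: steric number 2 → sp.
C3 (3 σ bonds, plus one π bond) has steric number 3: sp2.
C4 is sp3: 4 σ bonds, 4 electron-density regions.
C5: 4 σ bonds — 4 electron domains, sp3.
C6 has 4 σ bonds: steric number 4 → sp3.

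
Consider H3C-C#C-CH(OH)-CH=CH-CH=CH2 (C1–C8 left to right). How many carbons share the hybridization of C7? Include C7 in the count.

4

C7 is sp2 (one π bond).
C1: sp3
C2: sp
C3: sp
C4: sp3
C5: sp2 ✓
C6: sp2 ✓
C7: sp2 ✓
C8: sp2 ✓
4 carbons are sp2.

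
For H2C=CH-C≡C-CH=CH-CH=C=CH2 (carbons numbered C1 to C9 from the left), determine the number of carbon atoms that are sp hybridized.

3

C1: sp2
C2: sp2
C3: sp ✓
C4: sp ✓
C5: sp2
C6: sp2
C7: sp2
C8: sp ✓
C9: sp2
C3, C4, C8 → 3 sp carbons.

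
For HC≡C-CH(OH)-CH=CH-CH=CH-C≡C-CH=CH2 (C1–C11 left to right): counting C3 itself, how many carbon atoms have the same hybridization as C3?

1

C3 is sp3 (only σ bonds).
C1: sp
C2: sp
C3: sp3 ✓
C4: sp2
C5: sp2
C6: sp2
C7: sp2
C8: sp
C9: sp
C10: sp2
C11: sp2
1 carbon is sp3.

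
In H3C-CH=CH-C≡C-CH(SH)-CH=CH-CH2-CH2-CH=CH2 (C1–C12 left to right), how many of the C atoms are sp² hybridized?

C1: sp3
C2: sp2 ✓
C3: sp2 ✓
C4: sp
C5: sp
C6: sp3
C7: sp2 ✓
C8: sp2 ✓
C9: sp3
C10: sp3
C11: sp2 ✓
C12: sp2 ✓
C2, C3, C7, C8, C11, C12 → 6 sp2 carbons.

6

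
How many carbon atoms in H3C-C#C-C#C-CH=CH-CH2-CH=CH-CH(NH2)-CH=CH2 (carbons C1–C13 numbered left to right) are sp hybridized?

4

C1: sp3
C2: sp ✓
C3: sp ✓
C4: sp ✓
C5: sp ✓
C6: sp2
C7: sp2
C8: sp3
C9: sp2
C10: sp2
C11: sp3
C12: sp2
C13: sp2
C2, C3, C4, C5 → 4 sp carbons.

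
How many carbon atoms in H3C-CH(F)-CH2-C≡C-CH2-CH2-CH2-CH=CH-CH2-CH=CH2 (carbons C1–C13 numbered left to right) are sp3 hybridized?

C1: sp3 ✓
C2: sp3 ✓
C3: sp3 ✓
C4: sp
C5: sp
C6: sp3 ✓
C7: sp3 ✓
C8: sp3 ✓
C9: sp2
C10: sp2
C11: sp3 ✓
C12: sp2
C13: sp2
C1, C2, C3, C6, C7, C8, C11 → 7 sp3 carbons.

7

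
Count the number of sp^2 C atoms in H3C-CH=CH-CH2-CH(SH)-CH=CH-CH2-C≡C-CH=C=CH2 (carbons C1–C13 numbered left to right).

C1: sp3
C2: sp2 ✓
C3: sp2 ✓
C4: sp3
C5: sp3
C6: sp2 ✓
C7: sp2 ✓
C8: sp3
C9: sp
C10: sp
C11: sp2 ✓
C12: sp
C13: sp2 ✓
C2, C3, C6, C7, C11, C13 → 6 sp2 carbons.

6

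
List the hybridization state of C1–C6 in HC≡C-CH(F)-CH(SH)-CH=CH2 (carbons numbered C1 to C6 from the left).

C1: 2 σ bonds, plus two π bonds — 2 electron domains, sp.
C2 (2 σ bonds, plus two π bonds) has steric number 2: sp.
C3: 4 σ bonds — 4 electron domains, sp3.
C4 carries 4 σ bonds, giving a steric number of 4, so it is sp3.
C5 is sp2: 3 σ bonds, plus one π bond, 3 electron-density regions.
C6: 3 σ bonds, plus one π bond; 3 regions of electron density → sp2.

C1 sp, C2 sp, C3 sp3, C4 sp3, C5 sp2, C6 sp2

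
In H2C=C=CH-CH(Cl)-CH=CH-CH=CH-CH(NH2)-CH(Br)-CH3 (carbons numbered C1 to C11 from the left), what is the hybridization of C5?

sp2

C5 carries 3 σ bonds, plus one π bond, giving a steric number of 3, so it is sp2.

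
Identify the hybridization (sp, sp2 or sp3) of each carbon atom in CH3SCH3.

sp^3

Each carbon atom: 4 σ bonds — 4 electron domains, sp3.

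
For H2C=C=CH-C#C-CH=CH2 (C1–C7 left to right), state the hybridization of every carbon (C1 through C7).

C1 sp2, C2 sp, C3 sp2, C4 sp, C5 sp, C6 sp2, C7 sp2

C1 is sp2: 3 σ bonds, plus one π bond, 3 electron-density regions.
C2 carries 2 σ bonds, plus two π bonds, giving a steric number of 2, so it is sp.
C3 carries 3 σ bonds, plus one π bond, giving a steric number of 3, so it is sp2.
C4 has 2 σ bonds, plus two π bonds: steric number 2 → sp.
C5 (2 σ bonds, plus two π bonds) has steric number 2: sp.
C6 (3 σ bonds, plus one π bond) has steric number 3: sp2.
C7: 3 σ bonds, plus one π bond — 3 electron domains, sp2.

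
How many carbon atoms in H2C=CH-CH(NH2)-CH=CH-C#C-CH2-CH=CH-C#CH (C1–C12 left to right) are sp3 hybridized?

2

C1: sp2
C2: sp2
C3: sp3 ✓
C4: sp2
C5: sp2
C6: sp
C7: sp
C8: sp3 ✓
C9: sp2
C10: sp2
C11: sp
C12: sp
C3, C8 → 2 sp3 carbons.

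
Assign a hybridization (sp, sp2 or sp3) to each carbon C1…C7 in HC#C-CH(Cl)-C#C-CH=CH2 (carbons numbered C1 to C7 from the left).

C1 sp, C2 sp, C3 sp3, C4 sp, C5 sp, C6 sp2, C7 sp2

C1 has 2 σ bonds, plus two π bonds: steric number 2 → sp.
C2 is sp: 2 σ bonds, plus two π bonds, 2 electron-density regions.
C3: 4 σ bonds — 4 electron domains, sp3.
C4 is sp: 2 σ bonds, plus two π bonds, 2 electron-density regions.
C5 carries 2 σ bonds, plus two π bonds, giving a steric number of 2, so it is sp.
C6: 3 σ bonds, plus one π bond; 3 regions of electron density → sp2.
C7 is sp2: 3 σ bonds, plus one π bond, 3 electron-density regions.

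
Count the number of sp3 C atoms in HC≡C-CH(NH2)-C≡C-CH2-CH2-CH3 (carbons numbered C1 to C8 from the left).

4

C1: sp
C2: sp
C3: sp3 ✓
C4: sp
C5: sp
C6: sp3 ✓
C7: sp3 ✓
C8: sp3 ✓
C3, C6, C7, C8 → 4 sp3 carbons.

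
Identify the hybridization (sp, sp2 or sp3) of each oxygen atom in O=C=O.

sp2

One σ bond + two lone pairs = steric number 3 → sp2.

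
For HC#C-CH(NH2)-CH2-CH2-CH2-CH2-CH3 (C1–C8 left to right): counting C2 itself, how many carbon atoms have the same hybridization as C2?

2

C2 is sp (two π bonds).
C1: sp ✓
C2: sp ✓
C3: sp3
C4: sp3
C5: sp3
C6: sp3
C7: sp3
C8: sp3
2 carbons are sp.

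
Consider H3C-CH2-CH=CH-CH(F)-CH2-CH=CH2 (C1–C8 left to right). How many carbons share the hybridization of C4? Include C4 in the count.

C4 is sp2 (one π bond).
C1: sp3
C2: sp3
C3: sp2 ✓
C4: sp2 ✓
C5: sp3
C6: sp3
C7: sp2 ✓
C8: sp2 ✓
4 carbons are sp2.

4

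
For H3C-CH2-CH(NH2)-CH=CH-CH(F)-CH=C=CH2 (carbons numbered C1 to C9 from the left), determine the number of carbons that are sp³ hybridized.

4

C1: sp3 ✓
C2: sp3 ✓
C3: sp3 ✓
C4: sp2
C5: sp2
C6: sp3 ✓
C7: sp2
C8: sp
C9: sp2
C1, C2, C3, C6 → 4 sp3 carbons.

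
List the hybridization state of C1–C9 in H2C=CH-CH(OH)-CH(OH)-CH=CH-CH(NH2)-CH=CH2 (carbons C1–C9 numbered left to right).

C1 sp2, C2 sp2, C3 sp3, C4 sp3, C5 sp2, C6 sp2, C7 sp3, C8 sp2, C9 sp2

C1 carries 3 σ bonds, plus one π bond, giving a steric number of 3, so it is sp2.
C2: 3 σ bonds, plus one π bond; 3 regions of electron density → sp2.
C3 carries 4 σ bonds, giving a steric number of 4, so it is sp3.
C4 — 4 σ bonds. Steric number 4, so sp3.
C5 has 3 σ bonds, plus one π bond: steric number 3 → sp2.
C6 has 3 σ bonds, plus one π bond: steric number 3 → sp2.
C7 has 4 σ bonds: steric number 4 → sp3.
C8 (3 σ bonds, plus one π bond) has steric number 3: sp2.
C9 carries 3 σ bonds, plus one π bond, giving a steric number of 3, so it is sp2.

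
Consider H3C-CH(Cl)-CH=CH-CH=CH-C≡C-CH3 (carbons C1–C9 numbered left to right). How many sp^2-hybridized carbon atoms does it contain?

C1: sp3
C2: sp3
C3: sp2 ✓
C4: sp2 ✓
C5: sp2 ✓
C6: sp2 ✓
C7: sp
C8: sp
C9: sp3
C3, C4, C5, C6 → 4 sp2 carbons.

4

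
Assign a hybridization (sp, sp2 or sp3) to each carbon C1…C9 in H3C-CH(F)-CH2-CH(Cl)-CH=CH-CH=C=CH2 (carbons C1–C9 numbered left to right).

C1 — 4 σ bonds. Steric number 4, so sp3.
C2 — 4 σ bonds. Steric number 4, so sp3.
C3 — 4 σ bonds. Steric number 4, so sp3.
C4 (4 σ bonds) has steric number 4: sp3.
C5: 3 σ bonds, plus one π bond; 3 regions of electron density → sp2.
C6 is sp2: 3 σ bonds, plus one π bond, 3 electron-density regions.
C7 has 3 σ bonds, plus one π bond: steric number 3 → sp2.
C8 (2 σ bonds, plus two π bonds) has steric number 2: sp.
C9: 3 σ bonds, plus one π bond — 3 electron domains, sp2.

C1 sp3, C2 sp3, C3 sp3, C4 sp3, C5 sp2, C6 sp2, C7 sp2, C8 sp, C9 sp2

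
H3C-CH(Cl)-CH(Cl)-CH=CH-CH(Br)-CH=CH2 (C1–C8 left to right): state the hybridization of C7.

C7 (3 σ bonds, plus one π bond) has steric number 3: sp2.

sp2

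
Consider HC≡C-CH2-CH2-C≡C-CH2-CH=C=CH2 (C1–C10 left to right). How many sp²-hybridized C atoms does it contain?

C1: sp
C2: sp
C3: sp3
C4: sp3
C5: sp
C6: sp
C7: sp3
C8: sp2 ✓
C9: sp
C10: sp2 ✓
C8, C10 → 2 sp2 carbons.

2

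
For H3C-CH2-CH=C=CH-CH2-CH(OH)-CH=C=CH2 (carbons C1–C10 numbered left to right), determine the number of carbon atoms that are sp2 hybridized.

C1: sp3
C2: sp3
C3: sp2 ✓
C4: sp
C5: sp2 ✓
C6: sp3
C7: sp3
C8: sp2 ✓
C9: sp
C10: sp2 ✓
C3, C5, C8, C10 → 4 sp2 carbons.

4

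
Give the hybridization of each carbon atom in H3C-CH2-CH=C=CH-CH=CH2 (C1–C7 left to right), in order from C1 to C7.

C1: 4 σ bonds; 4 regions of electron density → sp3.
C2 has 4 σ bonds: steric number 4 → sp3.
C3 — 3 σ bonds, plus one π bond. Steric number 3, so sp2.
C4 — 2 σ bonds, plus two π bonds. Steric number 2, so sp.
C5 carries 3 σ bonds, plus one π bond, giving a steric number of 3, so it is sp2.
C6 is sp2: 3 σ bonds, plus one π bond, 3 electron-density regions.
C7 (3 σ bonds, plus one π bond) has steric number 3: sp2.

C1 sp3, C2 sp3, C3 sp2, C4 sp, C5 sp2, C6 sp2, C7 sp2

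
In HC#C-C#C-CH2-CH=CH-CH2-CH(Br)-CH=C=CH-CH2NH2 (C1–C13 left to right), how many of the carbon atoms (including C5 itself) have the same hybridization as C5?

C5 is sp3 (only σ bonds).
C1: sp
C2: sp
C3: sp
C4: sp
C5: sp3 ✓
C6: sp2
C7: sp2
C8: sp3 ✓
C9: sp3 ✓
C10: sp2
C11: sp
C12: sp2
C13: sp3 ✓
4 carbons are sp3.

4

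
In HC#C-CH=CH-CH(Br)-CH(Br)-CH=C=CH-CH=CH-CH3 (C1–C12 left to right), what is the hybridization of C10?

C10 has 3 σ bonds, plus one π bond: steric number 3 → sp2.

sp2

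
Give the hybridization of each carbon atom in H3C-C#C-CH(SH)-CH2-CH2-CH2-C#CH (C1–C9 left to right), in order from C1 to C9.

C1 sp3, C2 sp, C3 sp, C4 sp3, C5 sp3, C6 sp3, C7 sp3, C8 sp, C9 sp

C1 (4 σ bonds) has steric number 4: sp3.
C2 has 2 σ bonds, plus two π bonds: steric number 2 → sp.
C3 (2 σ bonds, plus two π bonds) has steric number 2: sp.
C4 — 4 σ bonds. Steric number 4, so sp3.
C5: 4 σ bonds; 4 regions of electron density → sp3.
C6 (4 σ bonds) has steric number 4: sp3.
C7 carries 4 σ bonds, giving a steric number of 4, so it is sp3.
C8 — 2 σ bonds, plus two π bonds. Steric number 2, so sp.
C9 carries 2 σ bonds, plus two π bonds, giving a steric number of 2, so it is sp.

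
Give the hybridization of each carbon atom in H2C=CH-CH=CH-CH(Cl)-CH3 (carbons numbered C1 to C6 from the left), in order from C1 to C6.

C1 sp2, C2 sp2, C3 sp2, C4 sp2, C5 sp3, C6 sp3

C1 carries 3 σ bonds, plus one π bond, giving a steric number of 3, so it is sp2.
C2 carries 3 σ bonds, plus one π bond, giving a steric number of 3, so it is sp2.
C3 — 3 σ bonds, plus one π bond. Steric number 3, so sp2.
C4: 3 σ bonds, plus one π bond; 3 regions of electron density → sp2.
C5: 4 σ bonds — 4 electron domains, sp3.
C6: 4 σ bonds — 4 electron domains, sp3.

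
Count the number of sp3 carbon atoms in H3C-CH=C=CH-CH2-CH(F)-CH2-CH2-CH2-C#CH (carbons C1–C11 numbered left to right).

C1: sp3 ✓
C2: sp2
C3: sp
C4: sp2
C5: sp3 ✓
C6: sp3 ✓
C7: sp3 ✓
C8: sp3 ✓
C9: sp3 ✓
C10: sp
C11: sp
C1, C5, C6, C7, C8, C9 → 6 sp3 carbons.

6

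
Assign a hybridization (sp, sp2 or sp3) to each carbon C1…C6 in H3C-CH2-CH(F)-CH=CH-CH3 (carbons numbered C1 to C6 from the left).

C1 sp3, C2 sp3, C3 sp3, C4 sp2, C5 sp2, C6 sp3

C1: 4 σ bonds — 4 electron domains, sp3.
C2 — 4 σ bonds. Steric number 4, so sp3.
C3 — 4 σ bonds. Steric number 4, so sp3.
C4 — 3 σ bonds, plus one π bond. Steric number 3, so sp2.
C5: 3 σ bonds, plus one π bond — 3 electron domains, sp2.
C6 (4 σ bonds) has steric number 4: sp3.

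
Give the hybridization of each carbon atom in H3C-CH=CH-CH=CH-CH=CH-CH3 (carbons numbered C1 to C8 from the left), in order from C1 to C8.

C1: 4 σ bonds — 4 electron domains, sp3.
C2 (3 σ bonds, plus one π bond) has steric number 3: sp2.
C3 carries 3 σ bonds, plus one π bond, giving a steric number of 3, so it is sp2.
C4 has 3 σ bonds, plus one π bond: steric number 3 → sp2.
C5: 3 σ bonds, plus one π bond — 3 electron domains, sp2.
C6 (3 σ bonds, plus one π bond) has steric number 3: sp2.
C7 — 3 σ bonds, plus one π bond. Steric number 3, so sp2.
C8 has 4 σ bonds: steric number 4 → sp3.

C1 sp3, C2 sp2, C3 sp2, C4 sp2, C5 sp2, C6 sp2, C7 sp2, C8 sp3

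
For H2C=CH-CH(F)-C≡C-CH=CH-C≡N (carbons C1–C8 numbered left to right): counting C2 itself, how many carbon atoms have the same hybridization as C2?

4

C2 is sp2 (one π bond).
C1: sp2 ✓
C2: sp2 ✓
C3: sp3
C4: sp
C5: sp
C6: sp2 ✓
C7: sp2 ✓
C8: sp
4 carbons are sp2.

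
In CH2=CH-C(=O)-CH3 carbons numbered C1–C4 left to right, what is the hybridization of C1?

sp²

C1: 3 σ bonds, plus one π bond; 3 regions of electron density → sp2.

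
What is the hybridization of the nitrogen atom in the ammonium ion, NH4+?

sp³

Four σ bonds, no lone pair → sp3, tetrahedral.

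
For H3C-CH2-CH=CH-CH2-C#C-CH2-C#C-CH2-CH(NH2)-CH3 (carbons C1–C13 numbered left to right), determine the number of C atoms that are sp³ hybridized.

C1: sp3 ✓
C2: sp3 ✓
C3: sp2
C4: sp2
C5: sp3 ✓
C6: sp
C7: sp
C8: sp3 ✓
C9: sp
C10: sp
C11: sp3 ✓
C12: sp3 ✓
C13: sp3 ✓
C1, C2, C5, C8, C11, C12, C13 → 7 sp3 carbons.

7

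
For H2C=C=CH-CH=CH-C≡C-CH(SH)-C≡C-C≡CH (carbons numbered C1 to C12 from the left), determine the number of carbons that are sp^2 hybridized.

C1: sp2 ✓
C2: sp
C3: sp2 ✓
C4: sp2 ✓
C5: sp2 ✓
C6: sp
C7: sp
C8: sp3
C9: sp
C10: sp
C11: sp
C12: sp
C1, C3, C4, C5 → 4 sp2 carbons.

4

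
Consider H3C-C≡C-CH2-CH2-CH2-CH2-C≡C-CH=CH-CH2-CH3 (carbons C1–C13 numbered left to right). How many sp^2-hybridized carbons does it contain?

C1: sp3
C2: sp
C3: sp
C4: sp3
C5: sp3
C6: sp3
C7: sp3
C8: sp
C9: sp
C10: sp2 ✓
C11: sp2 ✓
C12: sp3
C13: sp3
C10, C11 → 2 sp2 carbons.

2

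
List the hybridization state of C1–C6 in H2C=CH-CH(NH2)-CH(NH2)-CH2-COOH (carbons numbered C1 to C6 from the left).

C1 sp2, C2 sp2, C3 sp3, C4 sp3, C5 sp3, C6 sp2

C1 — 3 σ bonds, plus one π bond. Steric number 3, so sp2.
C2: 3 σ bonds, plus one π bond; 3 regions of electron density → sp2.
C3 is sp3: 4 σ bonds, 4 electron-density regions.
C4 — 4 σ bonds. Steric number 4, so sp3.
C5 (4 σ bonds) has steric number 4: sp3.
C6 carries 3 σ bonds, plus one π bond, giving a steric number of 3, so it is sp2.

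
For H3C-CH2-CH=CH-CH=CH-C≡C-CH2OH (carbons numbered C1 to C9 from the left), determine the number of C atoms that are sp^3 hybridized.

C1: sp3 ✓
C2: sp3 ✓
C3: sp2
C4: sp2
C5: sp2
C6: sp2
C7: sp
C8: sp
C9: sp3 ✓
C1, C2, C9 → 3 sp3 carbons.

3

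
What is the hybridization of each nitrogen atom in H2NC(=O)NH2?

sp²

Both N lone pairs are conjugated with the C=O; planar sp2.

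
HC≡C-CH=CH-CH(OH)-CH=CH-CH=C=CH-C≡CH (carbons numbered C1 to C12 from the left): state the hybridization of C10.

sp^2

C10 — 3 σ bonds, plus one π bond. Steric number 3, so sp2.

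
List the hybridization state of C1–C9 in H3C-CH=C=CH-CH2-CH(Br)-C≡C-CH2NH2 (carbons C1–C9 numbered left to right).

C1 sp3, C2 sp2, C3 sp, C4 sp2, C5 sp3, C6 sp3, C7 sp, C8 sp, C9 sp3

C1 — 4 σ bonds. Steric number 4, so sp3.
C2: 3 σ bonds, plus one π bond; 3 regions of electron density → sp2.
C3: 2 σ bonds, plus two π bonds; 2 regions of electron density → sp.
C4 — 3 σ bonds, plus one π bond. Steric number 3, so sp2.
C5: 4 σ bonds; 4 regions of electron density → sp3.
C6: 4 σ bonds — 4 electron domains, sp3.
C7 has 2 σ bonds, plus two π bonds: steric number 2 → sp.
C8 (2 σ bonds, plus two π bonds) has steric number 2: sp.
C9: 4 σ bonds; 4 regions of electron density → sp3.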